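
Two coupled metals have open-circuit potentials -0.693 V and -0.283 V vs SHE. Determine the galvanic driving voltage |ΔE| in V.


Driving voltage is the absolute potential difference.
|ΔE| = |-0.693 − (-0.283)| = 0.41 V

0.41 V


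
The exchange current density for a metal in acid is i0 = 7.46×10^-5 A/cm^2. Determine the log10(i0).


i0 = 7.46×10^-5 A/cm^2
log10(i0) = -4.127

-4.127


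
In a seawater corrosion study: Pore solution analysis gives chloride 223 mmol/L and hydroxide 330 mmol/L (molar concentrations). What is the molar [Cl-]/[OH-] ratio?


Threshold parameter = [Cl-] / [OH-] (molar basis; both in mmol/L, so units cancel)
Ratio = 223 / 330 = 0.68

0.68


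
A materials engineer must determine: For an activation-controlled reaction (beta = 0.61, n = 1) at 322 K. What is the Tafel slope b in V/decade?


Apply the Tafel slope relation: b = 2.303*R*T/(beta*n*F)
Numerator: 2.303 * 8.314 * 322 = 6165.38
Denominator: 0.61 * 1 * 96485 = 58855.85
b = 6165.38 / 58855.85 = 0.105 V/decade

0.105 V/decade


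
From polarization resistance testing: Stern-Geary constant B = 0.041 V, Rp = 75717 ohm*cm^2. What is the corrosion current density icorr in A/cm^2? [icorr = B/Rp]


Apply the Stern-Geary relation: icorr = B / Rp
icorr = 0.041 / 75717 = 5.415×10^-7 A/cm^2

5.415×10^-7 A/cm^2


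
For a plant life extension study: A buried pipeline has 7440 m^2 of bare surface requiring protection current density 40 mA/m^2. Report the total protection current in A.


I = area * current density, then convert mA → A (÷1000)
I = 7440 * 40 / 1000 = 297.6 A

297.6 A


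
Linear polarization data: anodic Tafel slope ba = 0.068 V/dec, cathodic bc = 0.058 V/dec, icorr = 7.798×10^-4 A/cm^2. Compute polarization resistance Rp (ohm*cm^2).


Apply the Stern-Geary equation: Rp = ba*bc / (2.303*icorr*(ba+bc))
ba*bc = 0.068*0.058 = 0.003944
ba+bc = 0.126; 2.303*icorr*(ba+bc) = 2.303*7.798×10^-4*0.126 = 2.262808×10^-4
Rp = 0.003944 / 2.262808×10^-4 = 17.4 ohm*cm^2

17.4 ohm*cm^2


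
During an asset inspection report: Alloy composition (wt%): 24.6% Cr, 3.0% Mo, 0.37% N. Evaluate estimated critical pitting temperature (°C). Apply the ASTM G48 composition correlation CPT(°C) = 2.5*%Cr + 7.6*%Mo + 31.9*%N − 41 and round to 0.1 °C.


Apply the ASTM G48 empirical CPT estimate: CPT(°C) = 2.5*%Cr + 7.6*%Mo + 31.9*%N − 41
2.5*24.6 = 61.5; 7.6*3.0 = 22.8; 31.9*0.37 = 11.803
CPT = 61.5 + 22.8 + 11.803 − 41 = 55.103 °C
Rounded to 0.1 °C: CPT ≈ 55.1 °C

55.1 °C


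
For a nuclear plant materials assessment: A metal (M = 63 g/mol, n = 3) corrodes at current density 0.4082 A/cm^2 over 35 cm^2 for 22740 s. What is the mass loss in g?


Apply Faraday's law: m = i*A*t*M / (n*F)
Total charge passed Q = i*A*t = 0.4082*35*22740 = 324886.38 C
m = Q*M/(n*F) = 324886.38*63/(3*96485) = 70.7117 g

70.7117 g


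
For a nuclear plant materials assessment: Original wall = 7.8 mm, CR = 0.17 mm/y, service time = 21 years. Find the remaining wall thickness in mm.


Remaining wall = original − CR × time
t = 7.8 − 0.17*21 = 7.8 − 3.57 = 4.23 mm

4.23 mm


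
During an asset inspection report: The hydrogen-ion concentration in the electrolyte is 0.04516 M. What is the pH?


pH = −log10[H+]
pH = −log10(0.04516) = 1.35

1.35


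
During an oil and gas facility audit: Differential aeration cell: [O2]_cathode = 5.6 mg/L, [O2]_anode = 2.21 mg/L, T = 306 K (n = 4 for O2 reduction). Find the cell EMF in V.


Apply the Nernst concentration-cell relation: E = (RT/nF)*ln(C_cathode/C_anode)
RT/nF = 8.314*306/(4*96485) = 0.00659192 V
ln(5.6/2.21) = 0.92977
E = 0.00659192 * 0.92977 = 0.00613 V

0.00613 V


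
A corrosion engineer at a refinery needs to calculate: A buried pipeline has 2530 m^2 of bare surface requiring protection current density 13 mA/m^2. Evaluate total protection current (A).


I = area * current density, then convert mA → A (÷1000)
I = 2530 * 13 / 1000 = 32.89 A

32.89 A


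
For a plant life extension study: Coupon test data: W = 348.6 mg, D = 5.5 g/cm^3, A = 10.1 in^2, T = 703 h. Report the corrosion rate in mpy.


Apply the mpy weight-loss relation: CR = 534 * W / (D * A * T)
Numerator: 534 * 348.6 = 186152.4
Denominator: 5.5 * 10.1 * 703 = 39051.65
CR = 186152.4 / 39051.65 = 4.767 mpy

4.767 mpy


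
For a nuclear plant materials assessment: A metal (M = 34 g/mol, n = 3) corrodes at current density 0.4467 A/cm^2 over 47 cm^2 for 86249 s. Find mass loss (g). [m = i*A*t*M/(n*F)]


Apply Faraday's law: m = i*A*t*M / (n*F)
Total charge passed Q = i*A*t = 0.4467*47*86249 = 1810789.1301 C
m = Q*M/(n*F) = 1810789.1301*34/(3*96485) = 212.699 g

212.699 g


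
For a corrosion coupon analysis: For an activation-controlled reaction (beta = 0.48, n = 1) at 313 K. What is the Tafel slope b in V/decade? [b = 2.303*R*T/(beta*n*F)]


Apply the Tafel slope relation: b = 2.303*R*T/(beta*n*F)
Numerator: 2.303 * 8.314 * 313 = 5993.06
Denominator: 0.48 * 1 * 96485 = 46312.8
b = 5993.06 / 46312.8 = 0.1294 V/decade

0.1294 V/decade


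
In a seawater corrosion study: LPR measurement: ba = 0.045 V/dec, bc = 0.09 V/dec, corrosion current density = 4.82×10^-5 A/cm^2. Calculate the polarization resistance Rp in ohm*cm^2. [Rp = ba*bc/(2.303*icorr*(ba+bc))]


Apply the Stern-Geary equation: Rp = ba*bc / (2.303*icorr*(ba+bc))
ba*bc = 0.045*0.09 = 0.00405
ba+bc = 0.135; 2.303*icorr*(ba+bc) = 2.303*4.82×10^-5*0.135 = 1.4985621×10^-5
Rp = 0.00405 / 1.4985621×10^-5 = 270.3 ohm*cm^2

270.3 ohm*cm^2


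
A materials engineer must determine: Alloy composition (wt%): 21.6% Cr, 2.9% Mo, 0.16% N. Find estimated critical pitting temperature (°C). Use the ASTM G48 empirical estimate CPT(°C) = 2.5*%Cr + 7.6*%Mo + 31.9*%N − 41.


Apply the ASTM G48 empirical CPT estimate: CPT(°C) = 2.5*%Cr + 7.6*%Mo + 31.9*%N − 41
2.5*21.6 = 54; 7.6*2.9 = 22.04; 31.9*0.16 = 5.104
CPT = 54 + 22.04 + 5.104 − 41 = 40.144 °C
Rounded to 0.1 °C: CPT ≈ 40.1 °C

40.1 °C


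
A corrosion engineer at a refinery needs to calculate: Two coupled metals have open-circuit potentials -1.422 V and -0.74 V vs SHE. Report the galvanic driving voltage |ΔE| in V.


Driving voltage is the absolute potential difference.
|ΔE| = |-1.422 − (-0.74)| = 0.682 V

0.682 V


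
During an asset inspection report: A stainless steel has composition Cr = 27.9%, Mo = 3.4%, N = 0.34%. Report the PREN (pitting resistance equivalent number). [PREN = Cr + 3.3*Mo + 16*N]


Apply the PREN formula: PREN = Cr + 3.3*Mo + 16*N
PREN = 27.9 + 3.3*3.4 + 16*0.34
PREN = 27.9 + 11.22 + 5.44 = 44.56

44.56


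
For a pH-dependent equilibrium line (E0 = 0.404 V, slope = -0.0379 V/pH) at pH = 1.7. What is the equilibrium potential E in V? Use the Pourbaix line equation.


Apply the Pourbaix line equation: E = E0 + slope*pH
E = 0.404 + (-0.0379)*1.7 = 0.404 + (-0.06443) = 0.33957 V
Rounded to 3 decimal places: E = 0.340 V

0.340 V


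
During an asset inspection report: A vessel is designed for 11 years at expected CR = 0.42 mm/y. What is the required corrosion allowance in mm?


Corrosion allowance = CR × design life
CA = 0.42 * 11 = 4.62 mm

4.62 mm


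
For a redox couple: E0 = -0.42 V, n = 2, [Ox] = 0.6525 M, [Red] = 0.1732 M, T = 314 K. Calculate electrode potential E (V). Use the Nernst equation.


Apply the Nernst equation: E = E0 + (RT/nF)*ln([Ox]/[Red])
Step 1: RT/nF = 8.314*314/(2*96485) = 0.01352851 V
Step 2: [Ox]/[Red] = 0.6525/0.1732 = 3.767321
Step 3: ln(3.767321) = 1.326364
Step 4: correction = 0.01352851 * 1.326364 = 0.0179 V
E = -0.42 + 0.0179 = -0.4021 V

-0.4021 V


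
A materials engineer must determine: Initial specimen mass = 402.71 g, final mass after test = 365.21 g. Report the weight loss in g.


Weight loss = initial − final
WL = 402.71 − 365.21 = 37.5 g

37.5 g


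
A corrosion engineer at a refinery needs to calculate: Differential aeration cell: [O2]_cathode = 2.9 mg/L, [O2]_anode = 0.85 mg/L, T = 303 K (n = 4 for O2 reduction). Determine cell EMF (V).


Apply the Nernst concentration-cell relation: E = (RT/nF)*ln(C_cathode/C_anode)
RT/nF = 8.314*303/(4*96485) = 0.00652729 V
ln(2.9/0.85) = 1.22723
E = 0.00652729 * 1.22723 = 0.00801 V

0.00801 V


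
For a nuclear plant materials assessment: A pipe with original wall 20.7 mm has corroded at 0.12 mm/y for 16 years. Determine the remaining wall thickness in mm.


Remaining wall = original − CR × time
t = 20.7 − 0.12*16 = 20.7 − 1.92 = 18.78 mm

18.78 mm


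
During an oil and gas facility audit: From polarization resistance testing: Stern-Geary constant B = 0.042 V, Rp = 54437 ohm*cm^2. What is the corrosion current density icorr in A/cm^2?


Apply the Stern-Geary relation: icorr = B / Rp
icorr = 0.042 / 54437 = 7.715×10^-7 A/cm^2

7.715×10^-7 A/cm^2


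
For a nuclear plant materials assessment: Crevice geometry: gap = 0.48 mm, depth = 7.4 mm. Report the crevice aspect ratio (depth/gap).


Aspect ratio = depth / gap
Ratio = 7.4 / 0.48 = 15.4

15.4


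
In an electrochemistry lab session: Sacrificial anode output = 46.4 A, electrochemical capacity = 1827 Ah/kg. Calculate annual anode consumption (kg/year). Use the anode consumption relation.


Annual consumption = current * hours per year / capacity
Rate = 46.4 * 8760 / 1827 = 222.5 kg/year

222.5 kg/year


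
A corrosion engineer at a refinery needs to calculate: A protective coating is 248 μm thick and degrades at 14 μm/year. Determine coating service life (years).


Service life = thickness / degradation rate
Life = 248 / 14 = 17.7 years

17.7 years


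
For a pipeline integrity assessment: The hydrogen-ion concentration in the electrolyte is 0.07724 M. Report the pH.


pH = −log10[H+]
pH = −log10(0.07724) = 1.11

1.11


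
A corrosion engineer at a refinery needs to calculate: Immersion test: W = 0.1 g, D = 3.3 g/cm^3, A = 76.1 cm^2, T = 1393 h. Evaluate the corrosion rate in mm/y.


Apply the mm/y weight-loss relation: CR = 87600 * W / (D * A * T)
Numerator: 87600 * 0.1 = 8760.0
Denominator: 3.3 * 76.1 * 1393 = 349824.09
CR = 8760.0 / 349824.09 = 0.02504 mm/y

0.02504 mm/y


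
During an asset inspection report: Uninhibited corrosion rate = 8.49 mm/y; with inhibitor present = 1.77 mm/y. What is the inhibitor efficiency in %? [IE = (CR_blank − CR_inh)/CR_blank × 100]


Apply the inhibitor-efficiency definition: IE = (CR_blank − CR_inh)/CR_blank × 100
IE = (8.49 − 1.77) / 8.49 × 100
IE = 6.72 / 8.49 × 100 = 79.2 %

79.2 %


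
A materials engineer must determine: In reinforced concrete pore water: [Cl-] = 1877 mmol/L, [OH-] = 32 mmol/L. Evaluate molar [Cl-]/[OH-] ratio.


Threshold parameter = [Cl-] / [OH-] (molar basis; both in mmol/L, so units cancel)
Ratio = 1877 / 32 = 58.66

58.66


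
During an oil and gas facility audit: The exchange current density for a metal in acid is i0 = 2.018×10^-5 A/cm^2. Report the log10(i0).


i0 = 2.018×10^-5 A/cm^2
log10(i0) = -4.695

-4.695


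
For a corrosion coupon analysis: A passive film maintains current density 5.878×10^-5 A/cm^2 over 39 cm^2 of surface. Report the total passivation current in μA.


I = i_pass * A, then convert A → μA (×10^6)
I = 5.878×10^-5 * 39 * 10^6 = 2292.42 μA

2292.42 μA


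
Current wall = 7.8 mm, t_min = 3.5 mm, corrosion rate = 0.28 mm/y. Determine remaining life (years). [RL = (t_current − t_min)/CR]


Apply the remaining-life relation: RL = (t_current − t_min) / CR
RL = (7.8 − 3.5) / 0.28 = 4.3 / 0.28 = 15.4 years

15.4 years


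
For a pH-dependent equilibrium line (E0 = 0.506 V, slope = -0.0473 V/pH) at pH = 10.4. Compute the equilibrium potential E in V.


Apply the Pourbaix line equation: E = E0 + slope*pH
E = 0.506 + (-0.0473)*10.4 = 0.506 + (-0.49192) = 0.01408 V
Rounded to 4 decimal places: E = 0.0141 V

0.0141 V


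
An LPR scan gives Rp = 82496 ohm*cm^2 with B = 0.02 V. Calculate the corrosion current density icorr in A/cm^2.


Apply the Stern-Geary relation: icorr = B / Rp
icorr = 0.02 / 82496 = 2.424×10^-7 A/cm^2

2.424×10^-7 A/cm^2


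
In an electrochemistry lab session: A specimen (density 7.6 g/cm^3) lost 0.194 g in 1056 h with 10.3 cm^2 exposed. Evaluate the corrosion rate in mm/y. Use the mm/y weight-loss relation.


Apply the mm/y weight-loss relation: CR = 87600 * W / (D * A * T)
Numerator: 87600 * 0.194 = 16994.4
Denominator: 7.6 * 10.3 * 1056 = 82663.68
CR = 16994.4 / 82663.68 = 0.2056 mm/y

0.2056 mm/y


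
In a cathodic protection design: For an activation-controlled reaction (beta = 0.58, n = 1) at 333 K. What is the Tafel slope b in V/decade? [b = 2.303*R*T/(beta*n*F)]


Apply the Tafel slope relation: b = 2.303*R*T/(beta*n*F)
Numerator: 2.303 * 8.314 * 333 = 6376.0
Denominator: 0.58 * 1 * 96485 = 55961.3
b = 6376.0 / 55961.3 = 0.1139 V/decade

0.1139 V/decade


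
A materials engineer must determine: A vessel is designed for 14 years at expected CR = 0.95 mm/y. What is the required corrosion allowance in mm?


Corrosion allowance = CR × design life
CA = 0.95 * 14 = 13.3 mm

13.3 mm


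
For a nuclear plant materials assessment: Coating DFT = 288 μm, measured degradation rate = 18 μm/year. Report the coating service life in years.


Service life = thickness / degradation rate
Life = 288 / 18 = 16.0 years

16.0 years


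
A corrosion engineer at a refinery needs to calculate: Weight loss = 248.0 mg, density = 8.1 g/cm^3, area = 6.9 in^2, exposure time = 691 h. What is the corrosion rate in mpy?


Apply the mpy weight-loss relation: CR = 534 * W / (D * A * T)
Numerator: 534 * 248.0 = 132432.0
Denominator: 8.1 * 6.9 * 691 = 38619.99
CR = 132432.0 / 38619.99 = 3.4291 mpy

3.4291 mpy


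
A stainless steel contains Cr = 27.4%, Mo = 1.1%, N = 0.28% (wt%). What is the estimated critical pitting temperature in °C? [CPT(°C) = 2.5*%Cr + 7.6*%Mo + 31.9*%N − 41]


Apply the ASTM G48 empirical CPT estimate: CPT(°C) = 2.5*%Cr + 7.6*%Mo + 31.9*%N − 41
2.5*27.4 = 68.5; 7.6*1.1 = 8.36; 31.9*0.28 = 8.932
CPT = 68.5 + 8.36 + 8.932 − 41 = 44.792 °C
Rounded to 0.1 °C: CPT ≈ 44.8 °C

44.8 °C


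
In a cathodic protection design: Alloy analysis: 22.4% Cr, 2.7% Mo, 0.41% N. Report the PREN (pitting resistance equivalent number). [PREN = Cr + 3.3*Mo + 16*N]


Apply the PREN formula: PREN = Cr + 3.3*Mo + 16*N
PREN = 22.4 + 3.3*2.7 + 16*0.41
PREN = 22.4 + 8.91 + 6.56 = 37.87

37.87


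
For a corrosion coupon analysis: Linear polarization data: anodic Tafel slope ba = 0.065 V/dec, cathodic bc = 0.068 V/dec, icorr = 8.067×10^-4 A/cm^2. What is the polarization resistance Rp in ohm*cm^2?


Apply the Stern-Geary equation: Rp = ba*bc / (2.303*icorr*(ba+bc))
ba*bc = 0.065*0.068 = 0.00442
ba+bc = 0.133; 2.303*icorr*(ba+bc) = 2.303*8.067×10^-4*0.133 = 2.470914×10^-4
Rp = 0.00442 / 2.470914×10^-4 = 17.9 ohm*cm^2

17.9 ohm*cm^2


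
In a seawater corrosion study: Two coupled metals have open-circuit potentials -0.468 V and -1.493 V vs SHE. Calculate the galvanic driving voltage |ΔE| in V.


Driving voltage is the absolute potential difference.
|ΔE| = |-0.468 − (-1.493)| = 1.025 V

1.025 V


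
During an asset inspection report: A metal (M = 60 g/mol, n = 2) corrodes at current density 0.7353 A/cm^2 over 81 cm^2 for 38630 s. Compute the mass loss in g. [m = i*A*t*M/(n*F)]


Apply Faraday's law: m = i*A*t*M / (n*F)
Total charge passed Q = i*A*t = 0.7353*81*38630 = 2300775.759 C
m = Q*M/(n*F) = 2300775.759*60/(2*96485) = 715.3783 g

715.3783 g


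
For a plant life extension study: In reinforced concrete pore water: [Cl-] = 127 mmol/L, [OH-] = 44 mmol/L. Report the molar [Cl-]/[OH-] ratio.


Threshold parameter = [Cl-] / [OH-] (molar basis; both in mmol/L, so units cancel)
Ratio = 127 / 44 = 2.89

2.89


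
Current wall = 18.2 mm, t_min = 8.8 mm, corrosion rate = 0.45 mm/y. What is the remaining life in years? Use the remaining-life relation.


Apply the remaining-life relation: RL = (t_current − t_min) / CR
RL = (18.2 − 8.8) / 0.45 = 9.4 / 0.45 = 20.9 years

20.9 years


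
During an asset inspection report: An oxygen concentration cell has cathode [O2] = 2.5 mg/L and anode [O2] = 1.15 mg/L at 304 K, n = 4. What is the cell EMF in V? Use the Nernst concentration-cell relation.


Apply the Nernst concentration-cell relation: E = (RT/nF)*ln(C_cathode/C_anode)
RT/nF = 8.314*304/(4*96485) = 0.00654883 V
ln(2.5/1.15) = 0.77653
E = 0.00654883 * 0.77653 = 0.00509 V

0.00509 V


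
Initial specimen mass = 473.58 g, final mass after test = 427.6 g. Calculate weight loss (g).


Weight loss = initial − final
WL = 473.58 − 427.6 = 45.98 g

45.98 g


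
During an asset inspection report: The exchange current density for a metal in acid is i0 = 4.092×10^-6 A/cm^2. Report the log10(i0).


i0 = 4.092×10^-6 A/cm^2
log10(i0) = -5.388

-5.388


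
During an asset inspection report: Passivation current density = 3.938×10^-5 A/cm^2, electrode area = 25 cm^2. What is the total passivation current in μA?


I = i_pass * A, then convert A → μA (×10^6)
I = 3.938×10^-5 * 25 * 10^6 = 984.5 μA

984.5 μA


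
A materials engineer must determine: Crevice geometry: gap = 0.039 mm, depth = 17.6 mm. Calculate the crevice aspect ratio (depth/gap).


Aspect ratio = depth / gap
Ratio = 17.6 / 0.039 = 451.3

451.3


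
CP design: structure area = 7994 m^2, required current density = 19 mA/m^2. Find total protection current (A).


I = area * current density, then convert mA → A (÷1000)
I = 7994 * 19 / 1000 = 151.89 A

151.89 A


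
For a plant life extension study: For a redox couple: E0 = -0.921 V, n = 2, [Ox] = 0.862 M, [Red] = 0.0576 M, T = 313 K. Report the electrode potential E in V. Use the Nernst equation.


Apply the Nernst equation: E = E0 + (RT/nF)*ln([Ox]/[Red])
Step 1: RT/nF = 8.314*313/(2*96485) = 0.01348542 V
Step 2: [Ox]/[Red] = 0.862/0.0576 = 14.965278
Step 3: ln(14.965278) = 2.705733
Step 4: correction = 0.01348542 * 2.705733 = 0.0365 V
E = -0.921 + 0.0365 = -0.8845 V

-0.8845 V


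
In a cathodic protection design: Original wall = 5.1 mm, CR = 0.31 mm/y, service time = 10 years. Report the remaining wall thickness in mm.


Remaining wall = original − CR × time
t = 5.1 − 0.31*10 = 5.1 − 3.1 = 2.0 mm

2.0 mm


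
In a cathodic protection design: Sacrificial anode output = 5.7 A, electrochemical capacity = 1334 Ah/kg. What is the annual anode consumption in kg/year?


Annual consumption = current * hours per year / capacity
Rate = 5.7 * 8760 / 1334 = 37.4 kg/year

37.4 kg/year


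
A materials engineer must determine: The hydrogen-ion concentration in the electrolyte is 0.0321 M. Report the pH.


pH = −log10[H+]
pH = −log10(0.0321) = 1.49

1.49


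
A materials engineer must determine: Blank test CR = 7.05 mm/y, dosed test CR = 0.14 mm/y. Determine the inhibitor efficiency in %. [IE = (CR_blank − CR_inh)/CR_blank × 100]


Apply the inhibitor-efficiency definition: IE = (CR_blank − CR_inh)/CR_blank × 100
IE = (7.05 − 0.14) / 7.05 × 100
IE = 6.91 / 7.05 × 100 = 98.0 %

98.0 %


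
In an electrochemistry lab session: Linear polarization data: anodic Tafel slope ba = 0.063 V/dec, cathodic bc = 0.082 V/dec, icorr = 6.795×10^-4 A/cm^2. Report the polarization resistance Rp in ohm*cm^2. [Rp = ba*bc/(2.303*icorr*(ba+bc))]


Apply the Stern-Geary equation: Rp = ba*bc / (2.303*icorr*(ba+bc))
ba*bc = 0.063*0.082 = 0.005166
ba+bc = 0.145; 2.303*icorr*(ba+bc) = 2.303*6.795×10^-4*0.145 = 2.2690883×10^-4
Rp = 0.005166 / 2.2690883×10^-4 = 22.77 ohm*cm^2

22.77 ohm*cm^2


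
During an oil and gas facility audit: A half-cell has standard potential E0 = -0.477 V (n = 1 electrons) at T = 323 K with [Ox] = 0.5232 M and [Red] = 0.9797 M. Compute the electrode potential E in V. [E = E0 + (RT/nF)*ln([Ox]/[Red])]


Apply the Nernst equation: E = E0 + (RT/nF)*ln([Ox]/[Red])
Step 1: RT/nF = 8.314*323/(1*96485) = 0.02783253 V
Step 2: [Ox]/[Red] = 0.5232/0.9797 = 0.534041
Step 3: ln(0.534041) = -0.627283
Step 4: correction = 0.02783253 * -0.627283 = -0.017 V
E = -0.477 + -0.017 = -0.494 V

-0.494 V


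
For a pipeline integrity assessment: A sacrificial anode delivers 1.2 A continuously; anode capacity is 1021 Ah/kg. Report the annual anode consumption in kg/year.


Annual consumption = current * hours per year / capacity
Rate = 1.2 * 8760 / 1021 = 10.3 kg/year

10.3 kg/year


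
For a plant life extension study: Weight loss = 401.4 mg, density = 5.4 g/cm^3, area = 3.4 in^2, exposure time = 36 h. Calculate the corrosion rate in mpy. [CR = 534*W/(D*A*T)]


Apply the mpy weight-loss relation: CR = 534 * W / (D * A * T)
Numerator: 534 * 401.4 = 214347.6
Denominator: 5.4 * 3.4 * 36 = 660.96
CR = 214347.6 / 660.96 = 324.2974 mpy

324.2974 mpy


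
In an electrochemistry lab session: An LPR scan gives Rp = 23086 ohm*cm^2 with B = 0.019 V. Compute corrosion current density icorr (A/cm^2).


Apply the Stern-Geary relation: icorr = B / Rp
icorr = 0.019 / 23086 = 8.23×10^-7 A/cm^2

8.23×10^-7 A/cm^2


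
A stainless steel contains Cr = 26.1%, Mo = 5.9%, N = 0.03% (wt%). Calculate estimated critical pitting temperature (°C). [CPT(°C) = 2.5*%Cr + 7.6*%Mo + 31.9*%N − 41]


Apply the ASTM G48 empirical CPT estimate: CPT(°C) = 2.5*%Cr + 7.6*%Mo + 31.9*%N − 41
2.5*26.1 = 65.25; 7.6*5.9 = 44.84; 31.9*0.03 = 0.957
CPT = 65.25 + 44.84 + 0.957 − 41 = 70.047 °C
Rounded to 0.1 °C: CPT ≈ 70.0 °C

70.0 °C


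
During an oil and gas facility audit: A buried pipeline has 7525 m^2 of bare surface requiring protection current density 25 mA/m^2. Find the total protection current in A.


I = area * current density, then convert mA → A (÷1000)
I = 7525 * 25 / 1000 = 188.13 A

188.13 A


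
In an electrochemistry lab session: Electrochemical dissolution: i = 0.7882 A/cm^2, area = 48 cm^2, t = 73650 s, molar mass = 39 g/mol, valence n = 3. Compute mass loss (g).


Apply Faraday's law: m = i*A*t*M / (n*F)
Total charge passed Q = i*A*t = 0.7882*48*73650 = 2786444.64 C
m = Q*M/(n*F) = 2786444.64*39/(3*96485) = 375.4343 g

375.4343 g


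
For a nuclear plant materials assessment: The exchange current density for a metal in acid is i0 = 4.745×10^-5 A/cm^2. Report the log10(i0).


i0 = 4.745×10^-5 A/cm^2
log10(i0) = -4.324

-4.324


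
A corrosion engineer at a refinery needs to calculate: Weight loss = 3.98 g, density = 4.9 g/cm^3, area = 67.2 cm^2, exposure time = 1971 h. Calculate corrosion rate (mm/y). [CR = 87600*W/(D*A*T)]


Apply the mm/y weight-loss relation: CR = 87600 * W / (D * A * T)
Numerator: 87600 * 3.98 = 348648.0
Denominator: 4.9 * 67.2 * 1971 = 649010.88
CR = 348648.0 / 649010.88 = 0.5372 mm/y

0.5372 mm/y


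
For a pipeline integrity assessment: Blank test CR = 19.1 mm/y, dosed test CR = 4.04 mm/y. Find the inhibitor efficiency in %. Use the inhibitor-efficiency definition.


Apply the inhibitor-efficiency definition: IE = (CR_blank − CR_inh)/CR_blank × 100
IE = (19.1 − 4.04) / 19.1 × 100
IE = 15.06 / 19.1 × 100 = 78.8 %

78.8 %


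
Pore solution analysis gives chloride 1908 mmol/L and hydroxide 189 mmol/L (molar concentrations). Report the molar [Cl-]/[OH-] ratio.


Threshold parameter = [Cl-] / [OH-] (molar basis; both in mmol/L, so units cancel)
Ratio = 1908 / 189 = 10.1

10.1


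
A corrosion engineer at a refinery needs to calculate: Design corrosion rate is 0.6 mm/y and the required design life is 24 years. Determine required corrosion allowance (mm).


Corrosion allowance = CR × design life
CA = 0.6 * 24 = 14.4 mm

14.4 mm


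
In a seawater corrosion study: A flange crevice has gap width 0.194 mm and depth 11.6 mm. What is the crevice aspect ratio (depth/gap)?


Aspect ratio = depth / gap
Ratio = 11.6 / 0.194 = 59.8

59.8


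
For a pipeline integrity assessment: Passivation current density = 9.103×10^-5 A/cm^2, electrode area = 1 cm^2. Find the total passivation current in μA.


I = i_pass * A, then convert A → μA (×10^6)
I = 9.103×10^-5 * 1 * 10^6 = 91.03 μA

91.03 μA


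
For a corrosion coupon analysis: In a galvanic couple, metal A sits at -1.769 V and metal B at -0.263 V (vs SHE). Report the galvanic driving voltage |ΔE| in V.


Driving voltage is the absolute potential difference.
|ΔE| = |-1.769 − (-0.263)| = 1.506 V

1.506 V


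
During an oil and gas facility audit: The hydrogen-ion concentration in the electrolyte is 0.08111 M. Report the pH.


pH = −log10[H+]
pH = −log10(0.08111) = 1.09

1.09


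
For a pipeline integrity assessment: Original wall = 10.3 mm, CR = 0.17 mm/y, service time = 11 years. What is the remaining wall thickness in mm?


Remaining wall = original − CR × time
t = 10.3 − 0.17*11 = 10.3 − 1.87 = 8.43 mm

8.43 mm


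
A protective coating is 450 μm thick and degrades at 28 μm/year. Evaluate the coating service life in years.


Service life = thickness / degradation rate
Life = 450 / 28 = 16.1 years

16.1 years


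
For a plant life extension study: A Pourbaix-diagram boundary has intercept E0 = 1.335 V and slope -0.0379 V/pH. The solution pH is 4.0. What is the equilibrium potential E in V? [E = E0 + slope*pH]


Apply the Pourbaix line equation: E = E0 + slope*pH
E = 1.335 + (-0.0379)*4.0 = 1.335 + (-0.1516) = 1.1834 V
Rounded to 4 decimal places: E = 1.1834 V

1.1834 V


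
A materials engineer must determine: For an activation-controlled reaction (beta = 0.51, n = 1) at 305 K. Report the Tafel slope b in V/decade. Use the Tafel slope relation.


Apply the Tafel slope relation: b = 2.303*R*T/(beta*n*F)
Numerator: 2.303 * 8.314 * 305 = 5839.88
Denominator: 0.51 * 1 * 96485 = 49207.35
b = 5839.88 / 49207.35 = 0.119 V/decade

0.119 V/decade


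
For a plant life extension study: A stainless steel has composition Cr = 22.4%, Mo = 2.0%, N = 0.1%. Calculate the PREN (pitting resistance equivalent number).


Apply the PREN formula: PREN = Cr + 3.3*Mo + 16*N
PREN = 22.4 + 3.3*2.0 + 16*0.1
PREN = 22.4 + 6.6 + 1.6 = 30.6

30.6


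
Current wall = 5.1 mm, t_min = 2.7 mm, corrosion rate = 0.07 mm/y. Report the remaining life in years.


Apply the remaining-life relation: RL = (t_current − t_min) / CR
RL = (5.1 − 2.7) / 0.07 = 2.4 / 0.07 = 34.3 years

34.3 years


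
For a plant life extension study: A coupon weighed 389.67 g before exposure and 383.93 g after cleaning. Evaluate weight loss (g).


Weight loss = initial − final
WL = 389.67 − 383.93 = 5.74 g

5.74 g


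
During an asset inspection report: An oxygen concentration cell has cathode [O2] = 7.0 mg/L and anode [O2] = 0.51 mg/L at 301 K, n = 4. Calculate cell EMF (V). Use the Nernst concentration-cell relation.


Apply the Nernst concentration-cell relation: E = (RT/nF)*ln(C_cathode/C_anode)
RT/nF = 8.314*301/(4*96485) = 0.0064842 V
ln(7.0/0.51) = 2.61925
E = 0.0064842 * 2.61925 = 0.01698 V

0.01698 V


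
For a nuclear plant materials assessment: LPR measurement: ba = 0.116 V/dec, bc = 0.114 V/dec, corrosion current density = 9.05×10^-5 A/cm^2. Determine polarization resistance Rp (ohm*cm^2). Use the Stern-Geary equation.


Apply the Stern-Geary equation: Rp = ba*bc / (2.303*icorr*(ba+bc))
ba*bc = 0.116*0.114 = 0.013224
ba+bc = 0.23; 2.303*icorr*(ba+bc) = 2.303*9.05×10^-5*0.23 = 4.7936945×10^-5
Rp = 0.013224 / 4.7936945×10^-5 = 275.86 ohm*cm^2

275.86 ohm*cm^2


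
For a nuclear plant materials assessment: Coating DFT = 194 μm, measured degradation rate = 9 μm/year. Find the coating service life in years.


Service life = thickness / degradation rate
Life = 194 / 9 = 21.6 years

21.6 years


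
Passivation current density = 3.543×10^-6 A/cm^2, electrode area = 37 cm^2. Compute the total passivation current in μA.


I = i_pass * A, then convert A → μA (×10^6)
I = 3.543×10^-6 * 37 * 10^6 = 131.09 μA

131.09 μA


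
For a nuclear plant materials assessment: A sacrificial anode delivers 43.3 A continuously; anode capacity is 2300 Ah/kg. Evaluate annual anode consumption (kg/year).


Annual consumption = current * hours per year / capacity
Rate = 43.3 * 8760 / 2300 = 164.9 kg/year

164.9 kg/year


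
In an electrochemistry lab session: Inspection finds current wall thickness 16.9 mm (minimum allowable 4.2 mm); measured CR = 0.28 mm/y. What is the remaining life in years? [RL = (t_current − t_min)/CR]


Apply the remaining-life relation: RL = (t_current − t_min) / CR
RL = (16.9 − 4.2) / 0.28 = 12.7 / 0.28 = 45.4 years

45.4 years


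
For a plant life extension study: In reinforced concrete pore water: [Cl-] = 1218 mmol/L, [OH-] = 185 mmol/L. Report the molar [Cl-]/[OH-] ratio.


Threshold parameter = [Cl-] / [OH-] (molar basis; both in mmol/L, so units cancel)
Ratio = 1218 / 185 = 6.58

6.58


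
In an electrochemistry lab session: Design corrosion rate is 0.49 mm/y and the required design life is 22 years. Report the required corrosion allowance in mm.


Corrosion allowance = CR × design life
CA = 0.49 * 22 = 10.78 mm

10.78 mm


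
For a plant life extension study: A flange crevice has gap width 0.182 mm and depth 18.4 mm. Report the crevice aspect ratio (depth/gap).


Aspect ratio = depth / gap
Ratio = 18.4 / 0.182 = 101.1

101.1


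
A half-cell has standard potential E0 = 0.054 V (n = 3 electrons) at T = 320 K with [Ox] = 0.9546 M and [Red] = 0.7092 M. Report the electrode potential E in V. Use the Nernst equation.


Apply the Nernst equation: E = E0 + (RT/nF)*ln([Ox]/[Red])
Step 1: RT/nF = 8.314*320/(3*96485) = 0.00919134 V
Step 2: [Ox]/[Red] = 0.9546/0.7092 = 1.346024
Step 3: ln(1.346024) = 0.297155
Step 4: correction = 0.00919134 * 0.297155 = 0.0027 V
E = 0.054 + 0.0027 = 0.0567 V

0.0567 V


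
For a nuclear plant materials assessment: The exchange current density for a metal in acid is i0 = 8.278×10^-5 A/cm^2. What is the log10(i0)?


i0 = 8.278×10^-5 A/cm^2
log10(i0) = -4.082

-4.082


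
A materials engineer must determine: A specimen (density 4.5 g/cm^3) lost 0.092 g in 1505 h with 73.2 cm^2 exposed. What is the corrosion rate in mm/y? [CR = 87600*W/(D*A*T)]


Apply the mm/y weight-loss relation: CR = 87600 * W / (D * A * T)
Numerator: 87600 * 0.092 = 8059.2
Denominator: 4.5 * 73.2 * 1505 = 495747.0
CR = 8059.2 / 495747.0 = 0.016257 mm/y

0.016257 mm/y


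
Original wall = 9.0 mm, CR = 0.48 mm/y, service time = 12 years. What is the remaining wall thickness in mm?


Remaining wall = original − CR × time
t = 9.0 − 0.48*12 = 9.0 − 5.76 = 3.24 mm

3.24 mm


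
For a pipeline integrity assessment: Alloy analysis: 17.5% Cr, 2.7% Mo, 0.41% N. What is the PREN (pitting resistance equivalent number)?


Apply the PREN formula: PREN = Cr + 3.3*Mo + 16*N
PREN = 17.5 + 3.3*2.7 + 16*0.41
PREN = 17.5 + 8.91 + 6.56 = 32.97

32.97


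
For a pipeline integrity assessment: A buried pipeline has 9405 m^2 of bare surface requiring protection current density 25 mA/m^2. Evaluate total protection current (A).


I = area * current density, then convert mA → A (÷1000)
I = 9405 * 25 / 1000 = 235.13 A

235.13 A


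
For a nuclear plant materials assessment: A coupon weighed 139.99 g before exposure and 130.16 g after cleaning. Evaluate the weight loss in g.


Weight loss = initial − final
WL = 139.99 − 130.16 = 9.83 g

9.83 g


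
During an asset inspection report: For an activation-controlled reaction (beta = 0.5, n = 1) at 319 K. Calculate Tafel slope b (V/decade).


Apply the Tafel slope relation: b = 2.303*R*T/(beta*n*F)
Numerator: 2.303 * 8.314 * 319 = 6107.94
Denominator: 0.5 * 1 * 96485 = 48242.5
b = 6107.94 / 48242.5 = 0.1266 V/decade

0.1266 V/decade


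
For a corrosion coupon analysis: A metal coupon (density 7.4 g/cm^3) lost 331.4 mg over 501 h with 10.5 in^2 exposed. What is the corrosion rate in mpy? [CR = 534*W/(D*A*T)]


Apply the mpy weight-loss relation: CR = 534 * W / (D * A * T)
Numerator: 534 * 331.4 = 176967.6
Denominator: 7.4 * 10.5 * 501 = 38927.7
CR = 176967.6 / 38927.7 = 4.546 mpy

4.546 mpy


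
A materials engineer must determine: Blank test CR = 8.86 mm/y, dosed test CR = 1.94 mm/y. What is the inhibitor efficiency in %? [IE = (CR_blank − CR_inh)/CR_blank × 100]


Apply the inhibitor-efficiency definition: IE = (CR_blank − CR_inh)/CR_blank × 100
IE = (8.86 − 1.94) / 8.86 × 100
IE = 6.92 / 8.86 × 100 = 78.1 %

78.1 %


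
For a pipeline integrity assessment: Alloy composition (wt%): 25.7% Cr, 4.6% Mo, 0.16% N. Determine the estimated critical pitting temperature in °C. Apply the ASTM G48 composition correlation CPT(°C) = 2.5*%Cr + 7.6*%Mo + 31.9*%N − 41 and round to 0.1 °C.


Apply the ASTM G48 empirical CPT estimate: CPT(°C) = 2.5*%Cr + 7.6*%Mo + 31.9*%N − 41
2.5*25.7 = 64.25; 7.6*4.6 = 34.96; 31.9*0.16 = 5.104
CPT = 64.25 + 34.96 + 5.104 − 41 = 63.314 °C
Rounded to 0.1 °C: CPT ≈ 63.3 °C

63.3 °C


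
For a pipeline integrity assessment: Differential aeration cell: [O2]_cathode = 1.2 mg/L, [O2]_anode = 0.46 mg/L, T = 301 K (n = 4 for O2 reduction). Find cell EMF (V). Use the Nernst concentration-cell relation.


Apply the Nernst concentration-cell relation: E = (RT/nF)*ln(C_cathode/C_anode)
RT/nF = 8.314*301/(4*96485) = 0.0064842 V
ln(1.2/0.46) = 0.95885
E = 0.0064842 * 0.95885 = 0.00622 V

0.00622 V


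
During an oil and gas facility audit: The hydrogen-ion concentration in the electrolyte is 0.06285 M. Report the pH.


pH = −log10[H+]
pH = −log10(0.06285) = 1.2

1.2


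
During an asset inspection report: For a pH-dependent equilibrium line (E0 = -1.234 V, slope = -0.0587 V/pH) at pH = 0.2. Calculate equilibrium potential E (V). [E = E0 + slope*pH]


Apply the Pourbaix line equation: E = E0 + slope*pH
E = -1.234 + (-0.0587)*0.2 = -1.234 + (-0.01174) = -1.24574 V
Rounded to 3 decimal places: E = -1.246 V

-1.246 V


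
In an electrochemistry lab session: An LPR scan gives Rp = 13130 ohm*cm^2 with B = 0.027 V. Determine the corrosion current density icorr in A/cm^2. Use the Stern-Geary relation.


Apply the Stern-Geary relation: icorr = B / Rp
icorr = 0.027 / 13130 = 2.056×10^-6 A/cm^2

2.056×10^-6 A/cm^2


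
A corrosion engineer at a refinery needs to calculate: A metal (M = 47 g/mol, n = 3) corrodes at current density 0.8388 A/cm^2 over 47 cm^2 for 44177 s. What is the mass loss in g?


Apply Faraday's law: m = i*A*t*M / (n*F)
Total charge passed Q = i*A*t = 0.8388*47*44177 = 1741616.3772 C
m = Q*M/(n*F) = 1741616.3772*47/(3*96485) = 282.793 g

282.793 g


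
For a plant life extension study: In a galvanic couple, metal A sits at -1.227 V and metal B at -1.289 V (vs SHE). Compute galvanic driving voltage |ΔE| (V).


Driving voltage is the absolute potential difference.
|ΔE| = |-1.227 − (-1.289)| = 0.062 V

0.062 V


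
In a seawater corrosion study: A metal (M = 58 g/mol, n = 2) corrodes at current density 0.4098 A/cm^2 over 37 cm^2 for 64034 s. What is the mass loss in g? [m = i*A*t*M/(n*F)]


Apply Faraday's law: m = i*A*t*M / (n*F)
Total charge passed Q = i*A*t = 0.4098*37*64034 = 970921.9284 C
m = Q*M/(n*F) = 970921.9284*58/(2*96485) = 291.825 g

291.825 g


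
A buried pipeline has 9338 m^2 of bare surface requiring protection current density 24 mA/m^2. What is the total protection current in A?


I = area * current density, then convert mA → A (÷1000)
I = 9338 * 24 / 1000 = 224.11 A

224.11 A


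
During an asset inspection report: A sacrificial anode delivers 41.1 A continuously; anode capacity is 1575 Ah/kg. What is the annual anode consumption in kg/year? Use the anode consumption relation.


Annual consumption = current * hours per year / capacity
Rate = 41.1 * 8760 / 1575 = 228.6 kg/year

228.6 kg/year


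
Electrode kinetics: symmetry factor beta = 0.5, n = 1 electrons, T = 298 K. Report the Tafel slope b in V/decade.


Apply the Tafel slope relation: b = 2.303*R*T/(beta*n*F)
Numerator: 2.303 * 8.314 * 298 = 5705.85
Denominator: 0.5 * 1 * 96485 = 48242.5
b = 5705.85 / 48242.5 = 0.118 V/decade

0.118 V/decade


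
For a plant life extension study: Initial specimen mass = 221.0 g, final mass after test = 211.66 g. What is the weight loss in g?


Weight loss = initial − final
WL = 221.0 − 211.66 = 9.34 g

9.34 g


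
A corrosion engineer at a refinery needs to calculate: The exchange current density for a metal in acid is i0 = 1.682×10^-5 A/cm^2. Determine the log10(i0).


i0 = 1.682×10^-5 A/cm^2
log10(i0) = -4.774

-4.774


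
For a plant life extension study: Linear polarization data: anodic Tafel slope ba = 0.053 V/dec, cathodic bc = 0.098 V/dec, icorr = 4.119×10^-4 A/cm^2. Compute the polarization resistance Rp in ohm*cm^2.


Apply the Stern-Geary equation: Rp = ba*bc / (2.303*icorr*(ba+bc))
ba*bc = 0.053*0.098 = 0.005194
ba+bc = 0.151; 2.303*icorr*(ba+bc) = 2.303*4.119×10^-4*0.151 = 1.4323946×10^-4
Rp = 0.005194 / 1.4323946×10^-4 = 36.26 ohm*cm^2

36.26 ohm*cm^2


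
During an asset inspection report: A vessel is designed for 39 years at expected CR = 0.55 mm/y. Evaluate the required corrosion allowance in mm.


Corrosion allowance = CR × design life
CA = 0.55 * 39 = 21.45 mm

21.45 mm


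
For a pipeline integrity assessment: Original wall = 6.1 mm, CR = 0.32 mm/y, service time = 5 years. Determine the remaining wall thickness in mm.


Remaining wall = original − CR × time
t = 6.1 − 0.32*5 = 6.1 − 1.6 = 4.5 mm

4.5 mm


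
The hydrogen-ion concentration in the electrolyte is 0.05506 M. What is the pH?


pH = −log10[H+]
pH = −log10(0.05506) = 1.26

1.26


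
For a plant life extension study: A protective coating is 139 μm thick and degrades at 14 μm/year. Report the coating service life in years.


Service life = thickness / degradation rate
Life = 139 / 14 = 9.9 years

9.9 years


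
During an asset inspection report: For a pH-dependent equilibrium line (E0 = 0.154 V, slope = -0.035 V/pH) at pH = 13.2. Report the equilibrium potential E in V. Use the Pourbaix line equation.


Apply the Pourbaix line equation: E = E0 + slope*pH
E = 0.154 + (-0.035)*13.2 = 0.154 + (-0.462) = -0.308 V
Rounded to 3 decimal places: E = -0.308 V

-0.308 V


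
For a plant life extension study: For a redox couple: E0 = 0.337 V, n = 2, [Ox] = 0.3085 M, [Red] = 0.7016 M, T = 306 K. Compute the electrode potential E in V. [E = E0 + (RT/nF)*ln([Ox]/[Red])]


Apply the Nernst equation: E = E0 + (RT/nF)*ln([Ox]/[Red])
Step 1: RT/nF = 8.314*306/(2*96485) = 0.01318383 V
Step 2: [Ox]/[Red] = 0.3085/0.7016 = 0.439709
Step 3: ln(0.439709) = -0.821642
Step 4: correction = 0.01318383 * -0.821642 = -0.0108 V
E = 0.337 + -0.0108 = 0.3262 V

0.3262 V


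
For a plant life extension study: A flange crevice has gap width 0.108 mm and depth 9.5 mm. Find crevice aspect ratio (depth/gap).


Aspect ratio = depth / gap
Ratio = 9.5 / 0.108 = 88.0

88.0


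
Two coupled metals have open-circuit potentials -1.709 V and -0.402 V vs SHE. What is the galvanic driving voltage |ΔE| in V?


Driving voltage is the absolute potential difference.
|ΔE| = |-1.709 − (-0.402)| = 1.307 V

1.307 V


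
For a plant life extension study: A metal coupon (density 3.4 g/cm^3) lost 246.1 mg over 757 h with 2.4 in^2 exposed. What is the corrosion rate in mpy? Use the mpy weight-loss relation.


Apply the mpy weight-loss relation: CR = 534 * W / (D * A * T)
Numerator: 534 * 246.1 = 131417.4
Denominator: 3.4 * 2.4 * 757 = 6177.12
CR = 131417.4 / 6177.12 = 21.27487 mpy

21.27487 mpy


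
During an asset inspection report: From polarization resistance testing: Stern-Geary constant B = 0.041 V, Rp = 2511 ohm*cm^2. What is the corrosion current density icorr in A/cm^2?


Apply the Stern-Geary relation: icorr = B / Rp
icorr = 0.041 / 2511 = 1.633×10^-5 A/cm^2

1.633×10^-5 A/cm^2


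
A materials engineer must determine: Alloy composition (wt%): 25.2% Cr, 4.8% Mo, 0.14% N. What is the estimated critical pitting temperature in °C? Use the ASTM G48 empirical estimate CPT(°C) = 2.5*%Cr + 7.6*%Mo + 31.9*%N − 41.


Apply the ASTM G48 empirical CPT estimate: CPT(°C) = 2.5*%Cr + 7.6*%Mo + 31.9*%N − 41
2.5*25.2 = 63; 7.6*4.8 = 36.48; 31.9*0.14 = 4.466
CPT = 63 + 36.48 + 4.466 − 41 = 62.946 °C
Rounded to 0.1 °C: CPT ≈ 62.9 °C

62.9 °C
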